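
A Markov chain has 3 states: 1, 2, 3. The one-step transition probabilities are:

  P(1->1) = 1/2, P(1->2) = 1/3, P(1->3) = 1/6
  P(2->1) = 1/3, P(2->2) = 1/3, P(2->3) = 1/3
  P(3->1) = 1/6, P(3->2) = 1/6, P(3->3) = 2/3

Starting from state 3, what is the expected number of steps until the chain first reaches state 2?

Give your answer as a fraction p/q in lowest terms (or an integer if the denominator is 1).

Answer: 24/5

Derivation:
Let h_i = expected steps to first reach 2 from state i.
Boundary: h_2 = 0.
First-step equations for the other states:
  h_1 = 1 + 1/2*h_1 + 1/3*h_2 + 1/6*h_3
  h_3 = 1 + 1/6*h_1 + 1/6*h_2 + 2/3*h_3

Substituting h_2 = 0 and rearranging gives the linear system (I - Q) h = 1:
  [1/2, -1/6] . (h_1, h_3) = 1
  [-1/6, 1/3] . (h_1, h_3) = 1

Solving yields:
  h_1 = 18/5
  h_3 = 24/5

Starting state is 3, so the expected hitting time is h_3 = 24/5.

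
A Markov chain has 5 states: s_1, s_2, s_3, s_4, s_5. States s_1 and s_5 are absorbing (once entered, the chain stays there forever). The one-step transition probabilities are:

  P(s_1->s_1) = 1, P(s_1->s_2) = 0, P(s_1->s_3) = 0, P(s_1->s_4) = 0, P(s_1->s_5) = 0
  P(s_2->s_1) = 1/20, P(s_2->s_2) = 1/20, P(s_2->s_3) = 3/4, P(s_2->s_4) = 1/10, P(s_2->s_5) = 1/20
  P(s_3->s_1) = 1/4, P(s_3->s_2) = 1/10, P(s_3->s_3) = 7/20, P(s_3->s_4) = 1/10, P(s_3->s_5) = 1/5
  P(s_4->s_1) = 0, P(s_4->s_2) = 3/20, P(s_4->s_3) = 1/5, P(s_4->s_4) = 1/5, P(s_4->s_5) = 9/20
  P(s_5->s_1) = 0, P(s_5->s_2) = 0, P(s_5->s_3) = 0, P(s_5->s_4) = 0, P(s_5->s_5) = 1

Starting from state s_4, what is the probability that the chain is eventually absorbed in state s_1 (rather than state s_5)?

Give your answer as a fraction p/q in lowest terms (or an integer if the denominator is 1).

Answer: 163/784

Derivation:
Let a_i = P(absorbed in s_1 | start in state i).
Boundary conditions: a_s_1 = 1, a_s_5 = 0.
For each transient state i, a_i = sum_j P(i->j) * a_j:
  a_s_2 = 1/20*a_s_1 + 1/20*a_s_2 + 3/4*a_s_3 + 1/10*a_s_4 + 1/20*a_s_5
  a_s_3 = 1/4*a_s_1 + 1/10*a_s_2 + 7/20*a_s_3 + 1/10*a_s_4 + 1/5*a_s_5
  a_s_4 = 0*a_s_1 + 3/20*a_s_2 + 1/5*a_s_3 + 1/5*a_s_4 + 9/20*a_s_5

Substituting a_s_1 = 1 and a_s_5 = 0, rearrange to (I - Q) a = r where r[i] = P(i -> s_1):
  [19/20, -3/4, -1/10] . (a_s_2, a_s_3, a_s_4) = 1/20
  [-1/10, 13/20, -1/10] . (a_s_2, a_s_3, a_s_4) = 1/4
  [-3/20, -1/5, 4/5] . (a_s_2, a_s_3, a_s_4) = 0

Solving yields:
  a_s_2 = 45/98
  a_s_3 = 191/392
  a_s_4 = 163/784

Starting state is s_4, so the absorption probability is a_s_4 = 163/784.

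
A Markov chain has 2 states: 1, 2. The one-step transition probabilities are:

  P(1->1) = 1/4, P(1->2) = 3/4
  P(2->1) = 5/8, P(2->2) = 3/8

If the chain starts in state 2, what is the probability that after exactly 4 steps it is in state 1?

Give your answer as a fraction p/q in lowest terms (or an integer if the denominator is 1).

Computing P^4 by repeated multiplication:
P^1 =
  1: [1/4, 3/4]
  2: [5/8, 3/8]
P^2 =
  1: [17/32, 15/32]
  2: [25/64, 39/64]
P^3 =
  1: [109/256, 147/256]
  2: [245/512, 267/512]
P^4 =
  1: [953/2048, 1095/2048]
  2: [1825/4096, 2271/4096]

(P^4)[2 -> 1] = 1825/4096

Answer: 1825/4096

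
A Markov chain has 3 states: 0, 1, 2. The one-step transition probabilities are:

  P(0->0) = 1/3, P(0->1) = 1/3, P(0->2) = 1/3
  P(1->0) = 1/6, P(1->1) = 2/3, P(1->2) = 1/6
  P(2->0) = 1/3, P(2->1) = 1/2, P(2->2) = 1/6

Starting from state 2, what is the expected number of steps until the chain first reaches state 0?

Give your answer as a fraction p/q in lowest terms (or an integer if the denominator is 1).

Let h_i = expected steps to first reach 0 from state i.
Boundary: h_0 = 0.
First-step equations for the other states:
  h_1 = 1 + 1/6*h_0 + 2/3*h_1 + 1/6*h_2
  h_2 = 1 + 1/3*h_0 + 1/2*h_1 + 1/6*h_2

Substituting h_0 = 0 and rearranging gives the linear system (I - Q) h = 1:
  [1/3, -1/6] . (h_1, h_2) = 1
  [-1/2, 5/6] . (h_1, h_2) = 1

Solving yields:
  h_1 = 36/7
  h_2 = 30/7

Starting state is 2, so the expected hitting time is h_2 = 30/7.

Answer: 30/7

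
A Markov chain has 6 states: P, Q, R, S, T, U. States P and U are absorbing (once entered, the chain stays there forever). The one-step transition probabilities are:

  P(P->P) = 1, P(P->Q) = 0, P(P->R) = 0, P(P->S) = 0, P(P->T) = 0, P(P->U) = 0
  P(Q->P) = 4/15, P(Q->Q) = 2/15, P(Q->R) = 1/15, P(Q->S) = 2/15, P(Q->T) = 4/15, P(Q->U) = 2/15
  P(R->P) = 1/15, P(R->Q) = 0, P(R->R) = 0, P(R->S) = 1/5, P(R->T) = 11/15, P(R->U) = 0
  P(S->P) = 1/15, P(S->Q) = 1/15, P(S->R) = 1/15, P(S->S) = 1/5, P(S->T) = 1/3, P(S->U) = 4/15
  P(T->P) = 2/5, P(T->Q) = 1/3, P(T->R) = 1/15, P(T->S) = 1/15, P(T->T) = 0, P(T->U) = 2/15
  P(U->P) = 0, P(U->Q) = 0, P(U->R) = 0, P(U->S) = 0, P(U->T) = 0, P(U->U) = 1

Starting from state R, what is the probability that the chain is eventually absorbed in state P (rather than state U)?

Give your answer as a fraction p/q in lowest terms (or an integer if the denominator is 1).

Answer: 17299/25795

Derivation:
Let a_i = P(absorbed in P | start in state i).
Boundary conditions: a_P = 1, a_U = 0.
For each transient state i, a_i = sum_j P(i->j) * a_j:
  a_Q = 4/15*a_P + 2/15*a_Q + 1/15*a_R + 2/15*a_S + 4/15*a_T + 2/15*a_U
  a_R = 1/15*a_P + 0*a_Q + 0*a_R + 1/5*a_S + 11/15*a_T + 0*a_U
  a_S = 1/15*a_P + 1/15*a_Q + 1/15*a_R + 1/5*a_S + 1/3*a_T + 4/15*a_U
  a_T = 2/5*a_P + 1/3*a_Q + 1/15*a_R + 1/15*a_S + 0*a_T + 2/15*a_U

Substituting a_P = 1 and a_U = 0, rearrange to (I - Q) a = r where r[i] = P(i -> P):
  [13/15, -1/15, -2/15, -4/15] . (a_Q, a_R, a_S, a_T) = 4/15
  [0, 1, -1/5, -11/15] . (a_Q, a_R, a_S, a_T) = 1/15
  [-1/15, -1/15, 4/5, -1/3] . (a_Q, a_R, a_S, a_T) = 1/15
  [-1/3, -1/15, -1/15, 1] . (a_Q, a_R, a_S, a_T) = 2/5

Solving yields:
  a_Q = 16673/25795
  a_R = 17299/25795
  a_S = 12421/25795
  a_T = 2551/3685

Starting state is R, so the absorption probability is a_R = 17299/25795.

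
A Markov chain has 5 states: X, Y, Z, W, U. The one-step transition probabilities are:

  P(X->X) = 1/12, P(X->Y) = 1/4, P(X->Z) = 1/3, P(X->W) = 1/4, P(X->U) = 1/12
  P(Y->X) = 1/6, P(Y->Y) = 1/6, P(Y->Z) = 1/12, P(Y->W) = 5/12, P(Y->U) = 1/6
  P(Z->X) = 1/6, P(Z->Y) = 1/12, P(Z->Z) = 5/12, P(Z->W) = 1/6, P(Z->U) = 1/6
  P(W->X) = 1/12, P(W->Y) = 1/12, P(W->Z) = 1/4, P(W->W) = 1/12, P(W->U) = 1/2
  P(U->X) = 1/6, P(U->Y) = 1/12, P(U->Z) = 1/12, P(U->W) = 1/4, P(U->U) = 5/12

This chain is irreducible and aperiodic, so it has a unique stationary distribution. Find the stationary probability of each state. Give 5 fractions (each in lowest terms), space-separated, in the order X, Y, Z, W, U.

The stationary distribution satisfies pi = pi * P, i.e.:
  pi_X = 1/12*pi_X + 1/6*pi_Y + 1/6*pi_Z + 1/12*pi_W + 1/6*pi_U
  pi_Y = 1/4*pi_X + 1/6*pi_Y + 1/12*pi_Z + 1/12*pi_W + 1/12*pi_U
  pi_Z = 1/3*pi_X + 1/12*pi_Y + 5/12*pi_Z + 1/4*pi_W + 1/12*pi_U
  pi_W = 1/4*pi_X + 5/12*pi_Y + 1/6*pi_Z + 1/12*pi_W + 1/4*pi_U
  pi_U = 1/12*pi_X + 1/6*pi_Y + 1/6*pi_Z + 1/2*pi_W + 5/12*pi_U
with normalization: pi_X + pi_Y + pi_Z + pi_W + pi_U = 1.

Using the first 4 balance equations plus normalization, the linear system A*pi = b is:
  [-11/12, 1/6, 1/6, 1/12, 1/6] . pi = 0
  [1/4, -5/6, 1/12, 1/12, 1/12] . pi = 0
  [1/3, 1/12, -7/12, 1/4, 1/12] . pi = 0
  [1/4, 5/12, 1/6, -11/12, 1/4] . pi = 0
  [1, 1, 1, 1, 1] . pi = 1

Solving yields:
  pi_X = 2239/16301
  pi_Y = 1889/16301
  pi_Z = 3751/16301
  pi_W = 3495/16301
  pi_U = 4927/16301

Verification (pi * P):
  2239/16301*1/12 + 1889/16301*1/6 + 3751/16301*1/6 + 3495/16301*1/12 + 4927/16301*1/6 = 2239/16301 = pi_X  (ok)
  2239/16301*1/4 + 1889/16301*1/6 + 3751/16301*1/12 + 3495/16301*1/12 + 4927/16301*1/12 = 1889/16301 = pi_Y  (ok)
  2239/16301*1/3 + 1889/16301*1/12 + 3751/16301*5/12 + 3495/16301*1/4 + 4927/16301*1/12 = 3751/16301 = pi_Z  (ok)
  2239/16301*1/4 + 1889/16301*5/12 + 3751/16301*1/6 + 3495/16301*1/12 + 4927/16301*1/4 = 3495/16301 = pi_W  (ok)
  2239/16301*1/12 + 1889/16301*1/6 + 3751/16301*1/6 + 3495/16301*1/2 + 4927/16301*5/12 = 4927/16301 = pi_U  (ok)

Answer: 2239/16301 1889/16301 3751/16301 3495/16301 4927/16301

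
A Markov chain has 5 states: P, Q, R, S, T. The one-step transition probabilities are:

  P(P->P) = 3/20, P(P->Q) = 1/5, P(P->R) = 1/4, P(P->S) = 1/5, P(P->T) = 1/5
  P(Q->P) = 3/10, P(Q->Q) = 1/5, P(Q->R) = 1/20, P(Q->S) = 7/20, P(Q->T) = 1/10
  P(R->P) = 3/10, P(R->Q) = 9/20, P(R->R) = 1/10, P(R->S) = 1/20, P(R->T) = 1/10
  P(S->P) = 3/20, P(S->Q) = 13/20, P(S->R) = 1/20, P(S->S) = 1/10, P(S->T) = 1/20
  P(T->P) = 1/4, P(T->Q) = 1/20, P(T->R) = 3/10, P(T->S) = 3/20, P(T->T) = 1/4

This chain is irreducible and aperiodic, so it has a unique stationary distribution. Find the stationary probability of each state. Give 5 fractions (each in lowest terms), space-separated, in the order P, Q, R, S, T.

The stationary distribution satisfies pi = pi * P, i.e.:
  pi_P = 3/20*pi_P + 3/10*pi_Q + 3/10*pi_R + 3/20*pi_S + 1/4*pi_T
  pi_Q = 1/5*pi_P + 1/5*pi_Q + 9/20*pi_R + 13/20*pi_S + 1/20*pi_T
  pi_R = 1/4*pi_P + 1/20*pi_Q + 1/10*pi_R + 1/20*pi_S + 3/10*pi_T
  pi_S = 1/5*pi_P + 7/20*pi_Q + 1/20*pi_R + 1/10*pi_S + 3/20*pi_T
  pi_T = 1/5*pi_P + 1/10*pi_Q + 1/10*pi_R + 1/20*pi_S + 1/4*pi_T
with normalization: pi_P + pi_Q + pi_R + pi_S + pi_T = 1.

Using the first 4 balance equations plus normalization, the linear system A*pi = b is:
  [-17/20, 3/10, 3/10, 3/20, 1/4] . pi = 0
  [1/5, -4/5, 9/20, 13/20, 1/20] . pi = 0
  [1/4, 1/20, -9/10, 1/20, 3/10] . pi = 0
  [1/5, 7/20, 1/20, -9/10, 3/20] . pi = 0
  [1, 1, 1, 1, 1] . pi = 1

Solving yields:
  pi_P = 41150/179551
  pi_Q = 54477/179551
  pi_R = 24394/179551
  pi_S = 35663/179551
  pi_T = 23867/179551

Verification (pi * P):
  41150/179551*3/20 + 54477/179551*3/10 + 24394/179551*3/10 + 35663/179551*3/20 + 23867/179551*1/4 = 41150/179551 = pi_P  (ok)
  41150/179551*1/5 + 54477/179551*1/5 + 24394/179551*9/20 + 35663/179551*13/20 + 23867/179551*1/20 = 54477/179551 = pi_Q  (ok)
  41150/179551*1/4 + 54477/179551*1/20 + 24394/179551*1/10 + 35663/179551*1/20 + 23867/179551*3/10 = 24394/179551 = pi_R  (ok)
  41150/179551*1/5 + 54477/179551*7/20 + 24394/179551*1/20 + 35663/179551*1/10 + 23867/179551*3/20 = 35663/179551 = pi_S  (ok)
  41150/179551*1/5 + 54477/179551*1/10 + 24394/179551*1/10 + 35663/179551*1/20 + 23867/179551*1/4 = 23867/179551 = pi_T  (ok)

Answer: 41150/179551 54477/179551 24394/179551 35663/179551 23867/179551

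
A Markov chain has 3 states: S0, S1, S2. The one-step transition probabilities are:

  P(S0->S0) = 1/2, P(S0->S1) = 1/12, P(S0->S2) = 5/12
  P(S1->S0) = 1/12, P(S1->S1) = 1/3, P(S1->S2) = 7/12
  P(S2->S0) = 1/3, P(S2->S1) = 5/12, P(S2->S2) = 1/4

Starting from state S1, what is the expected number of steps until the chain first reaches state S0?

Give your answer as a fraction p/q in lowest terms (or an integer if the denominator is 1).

Let h_i = expected steps to first reach S0 from state i.
Boundary: h_S0 = 0.
First-step equations for the other states:
  h_S1 = 1 + 1/12*h_S0 + 1/3*h_S1 + 7/12*h_S2
  h_S2 = 1 + 1/3*h_S0 + 5/12*h_S1 + 1/4*h_S2

Substituting h_S0 = 0 and rearranging gives the linear system (I - Q) h = 1:
  [2/3, -7/12] . (h_S1, h_S2) = 1
  [-5/12, 3/4] . (h_S1, h_S2) = 1

Solving yields:
  h_S1 = 192/37
  h_S2 = 156/37

Starting state is S1, so the expected hitting time is h_S1 = 192/37.

Answer: 192/37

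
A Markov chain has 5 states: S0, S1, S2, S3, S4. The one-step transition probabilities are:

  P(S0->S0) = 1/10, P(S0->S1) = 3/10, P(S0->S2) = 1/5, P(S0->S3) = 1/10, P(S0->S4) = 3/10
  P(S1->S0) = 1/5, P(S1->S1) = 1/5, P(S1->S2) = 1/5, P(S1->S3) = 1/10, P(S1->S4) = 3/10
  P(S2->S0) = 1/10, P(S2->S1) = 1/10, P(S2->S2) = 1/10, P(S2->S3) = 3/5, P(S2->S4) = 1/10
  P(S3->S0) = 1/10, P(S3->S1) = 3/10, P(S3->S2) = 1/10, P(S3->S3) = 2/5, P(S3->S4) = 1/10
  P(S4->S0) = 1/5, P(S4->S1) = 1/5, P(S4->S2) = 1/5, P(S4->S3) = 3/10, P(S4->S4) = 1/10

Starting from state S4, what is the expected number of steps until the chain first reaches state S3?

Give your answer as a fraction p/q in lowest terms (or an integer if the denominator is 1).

Answer: 110/31

Derivation:
Let h_i = expected steps to first reach S3 from state i.
Boundary: h_S3 = 0.
First-step equations for the other states:
  h_S0 = 1 + 1/10*h_S0 + 3/10*h_S1 + 1/5*h_S2 + 1/10*h_S3 + 3/10*h_S4
  h_S1 = 1 + 1/5*h_S0 + 1/5*h_S1 + 1/5*h_S2 + 1/10*h_S3 + 3/10*h_S4
  h_S2 = 1 + 1/10*h_S0 + 1/10*h_S1 + 1/10*h_S2 + 3/5*h_S3 + 1/10*h_S4
  h_S4 = 1 + 1/5*h_S0 + 1/5*h_S1 + 1/5*h_S2 + 3/10*h_S3 + 1/10*h_S4

Substituting h_S3 = 0 and rearranging gives the linear system (I - Q) h = 1:
  [9/10, -3/10, -1/5, -3/10] . (h_S0, h_S1, h_S2, h_S4) = 1
  [-1/5, 4/5, -1/5, -3/10] . (h_S0, h_S1, h_S2, h_S4) = 1
  [-1/10, -1/10, 9/10, -1/10] . (h_S0, h_S1, h_S2, h_S4) = 1
  [-1/5, -1/5, -1/5, 9/10] . (h_S0, h_S1, h_S2, h_S4) = 1

Solving yields:
  h_S0 = 132/31
  h_S1 = 132/31
  h_S2 = 76/31
  h_S4 = 110/31

Starting state is S4, so the expected hitting time is h_S4 = 110/31.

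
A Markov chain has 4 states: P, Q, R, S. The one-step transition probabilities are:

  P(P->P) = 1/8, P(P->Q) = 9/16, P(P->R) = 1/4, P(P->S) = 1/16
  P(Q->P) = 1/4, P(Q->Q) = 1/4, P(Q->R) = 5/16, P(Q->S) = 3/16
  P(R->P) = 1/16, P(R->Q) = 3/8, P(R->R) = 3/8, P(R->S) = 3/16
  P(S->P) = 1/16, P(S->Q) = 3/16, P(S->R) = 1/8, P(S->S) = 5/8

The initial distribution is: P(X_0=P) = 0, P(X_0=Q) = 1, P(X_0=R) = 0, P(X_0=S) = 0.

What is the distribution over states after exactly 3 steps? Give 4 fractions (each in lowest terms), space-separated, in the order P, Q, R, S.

Propagating the distribution step by step (d_{t+1} = d_t * P):
d_0 = (P=0, Q=1, R=0, S=0)
  d_1[P] = 0*1/8 + 1*1/4 + 0*1/16 + 0*1/16 = 1/4
  d_1[Q] = 0*9/16 + 1*1/4 + 0*3/8 + 0*3/16 = 1/4
  d_1[R] = 0*1/4 + 1*5/16 + 0*3/8 + 0*1/8 = 5/16
  d_1[S] = 0*1/16 + 1*3/16 + 0*3/16 + 0*5/8 = 3/16
d_1 = (P=1/4, Q=1/4, R=5/16, S=3/16)
  d_2[P] = 1/4*1/8 + 1/4*1/4 + 5/16*1/16 + 3/16*1/16 = 1/8
  d_2[Q] = 1/4*9/16 + 1/4*1/4 + 5/16*3/8 + 3/16*3/16 = 91/256
  d_2[R] = 1/4*1/4 + 1/4*5/16 + 5/16*3/8 + 3/16*1/8 = 9/32
  d_2[S] = 1/4*1/16 + 1/4*3/16 + 5/16*3/16 + 3/16*5/8 = 61/256
d_2 = (P=1/8, Q=91/256, R=9/32, S=61/256)
  d_3[P] = 1/8*1/8 + 91/256*1/4 + 9/32*1/16 + 61/256*1/16 = 561/4096
  d_3[Q] = 1/8*9/16 + 91/256*1/4 + 9/32*3/8 + 61/256*3/16 = 1267/4096
  d_3[R] = 1/8*1/4 + 91/256*5/16 + 9/32*3/8 + 61/256*1/8 = 1137/4096
  d_3[S] = 1/8*1/16 + 91/256*3/16 + 9/32*3/16 + 61/256*5/8 = 1131/4096
d_3 = (P=561/4096, Q=1267/4096, R=1137/4096, S=1131/4096)

Answer: 561/4096 1267/4096 1137/4096 1131/4096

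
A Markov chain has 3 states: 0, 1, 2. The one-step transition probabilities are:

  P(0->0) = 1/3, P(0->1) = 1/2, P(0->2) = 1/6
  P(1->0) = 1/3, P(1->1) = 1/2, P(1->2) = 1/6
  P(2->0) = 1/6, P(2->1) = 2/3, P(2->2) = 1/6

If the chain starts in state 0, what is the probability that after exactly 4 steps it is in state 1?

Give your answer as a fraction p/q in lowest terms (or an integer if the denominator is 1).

Answer: 19/36

Derivation:
Computing P^4 by repeated multiplication:
P^1 =
  0: [1/3, 1/2, 1/6]
  1: [1/3, 1/2, 1/6]
  2: [1/6, 2/3, 1/6]
P^2 =
  0: [11/36, 19/36, 1/6]
  1: [11/36, 19/36, 1/6]
  2: [11/36, 19/36, 1/6]
P^3 =
  0: [11/36, 19/36, 1/6]
  1: [11/36, 19/36, 1/6]
  2: [11/36, 19/36, 1/6]
P^4 =
  0: [11/36, 19/36, 1/6]
  1: [11/36, 19/36, 1/6]
  2: [11/36, 19/36, 1/6]

(P^4)[0 -> 1] = 19/36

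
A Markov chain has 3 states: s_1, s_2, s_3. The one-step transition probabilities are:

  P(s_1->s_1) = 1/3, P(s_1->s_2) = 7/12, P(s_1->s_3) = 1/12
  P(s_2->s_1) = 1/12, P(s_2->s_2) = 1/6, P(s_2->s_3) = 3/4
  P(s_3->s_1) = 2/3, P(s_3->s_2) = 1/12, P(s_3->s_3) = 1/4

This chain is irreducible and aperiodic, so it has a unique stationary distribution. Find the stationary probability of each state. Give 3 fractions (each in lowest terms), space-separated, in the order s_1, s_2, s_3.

The stationary distribution satisfies pi = pi * P, i.e.:
  pi_s_1 = 1/3*pi_s_1 + 1/12*pi_s_2 + 2/3*pi_s_3
  pi_s_2 = 7/12*pi_s_1 + 1/6*pi_s_2 + 1/12*pi_s_3
  pi_s_3 = 1/12*pi_s_1 + 3/4*pi_s_2 + 1/4*pi_s_3
with normalization: pi_s_1 + pi_s_2 + pi_s_3 = 1.

Using the first 2 balance equations plus normalization, the linear system A*pi = b is:
  [-2/3, 1/12, 2/3] . pi = 0
  [7/12, -5/6, 1/12] . pi = 0
  [1, 1, 1] . pi = 1

Solving yields:
  pi_s_1 = 81/218
  pi_s_2 = 32/109
  pi_s_3 = 73/218

Verification (pi * P):
  81/218*1/3 + 32/109*1/12 + 73/218*2/3 = 81/218 = pi_s_1  (ok)
  81/218*7/12 + 32/109*1/6 + 73/218*1/12 = 32/109 = pi_s_2  (ok)
  81/218*1/12 + 32/109*3/4 + 73/218*1/4 = 73/218 = pi_s_3  (ok)

Answer: 81/218 32/109 73/218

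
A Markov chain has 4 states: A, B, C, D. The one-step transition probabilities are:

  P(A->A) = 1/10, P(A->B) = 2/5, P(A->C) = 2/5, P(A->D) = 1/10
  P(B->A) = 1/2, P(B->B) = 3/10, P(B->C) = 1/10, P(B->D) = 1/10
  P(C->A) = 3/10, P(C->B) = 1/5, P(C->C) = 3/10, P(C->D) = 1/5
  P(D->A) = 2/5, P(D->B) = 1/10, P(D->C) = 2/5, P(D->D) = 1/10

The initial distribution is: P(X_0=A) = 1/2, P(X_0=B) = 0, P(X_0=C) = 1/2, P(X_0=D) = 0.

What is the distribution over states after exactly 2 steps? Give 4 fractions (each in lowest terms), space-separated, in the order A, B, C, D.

Answer: 67/200 51/200 11/40 27/200

Derivation:
Propagating the distribution step by step (d_{t+1} = d_t * P):
d_0 = (A=1/2, B=0, C=1/2, D=0)
  d_1[A] = 1/2*1/10 + 0*1/2 + 1/2*3/10 + 0*2/5 = 1/5
  d_1[B] = 1/2*2/5 + 0*3/10 + 1/2*1/5 + 0*1/10 = 3/10
  d_1[C] = 1/2*2/5 + 0*1/10 + 1/2*3/10 + 0*2/5 = 7/20
  d_1[D] = 1/2*1/10 + 0*1/10 + 1/2*1/5 + 0*1/10 = 3/20
d_1 = (A=1/5, B=3/10, C=7/20, D=3/20)
  d_2[A] = 1/5*1/10 + 3/10*1/2 + 7/20*3/10 + 3/20*2/5 = 67/200
  d_2[B] = 1/5*2/5 + 3/10*3/10 + 7/20*1/5 + 3/20*1/10 = 51/200
  d_2[C] = 1/5*2/5 + 3/10*1/10 + 7/20*3/10 + 3/20*2/5 = 11/40
  d_2[D] = 1/5*1/10 + 3/10*1/10 + 7/20*1/5 + 3/20*1/10 = 27/200
d_2 = (A=67/200, B=51/200, C=11/40, D=27/200)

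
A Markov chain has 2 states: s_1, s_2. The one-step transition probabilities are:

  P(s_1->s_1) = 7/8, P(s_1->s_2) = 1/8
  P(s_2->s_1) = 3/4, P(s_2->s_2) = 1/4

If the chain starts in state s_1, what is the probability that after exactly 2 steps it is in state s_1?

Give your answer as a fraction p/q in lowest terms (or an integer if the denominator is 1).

Answer: 55/64

Derivation:
Computing P^2 by repeated multiplication:
P^1 =
  s_1: [7/8, 1/8]
  s_2: [3/4, 1/4]
P^2 =
  s_1: [55/64, 9/64]
  s_2: [27/32, 5/32]

(P^2)[s_1 -> s_1] = 55/64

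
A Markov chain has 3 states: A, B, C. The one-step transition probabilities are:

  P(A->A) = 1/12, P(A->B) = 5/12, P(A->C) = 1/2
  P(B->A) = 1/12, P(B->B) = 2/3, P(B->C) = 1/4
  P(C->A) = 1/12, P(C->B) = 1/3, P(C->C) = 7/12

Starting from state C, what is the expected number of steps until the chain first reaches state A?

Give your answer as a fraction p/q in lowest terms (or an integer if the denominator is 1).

Answer: 12

Derivation:
Let h_i = expected steps to first reach A from state i.
Boundary: h_A = 0.
First-step equations for the other states:
  h_B = 1 + 1/12*h_A + 2/3*h_B + 1/4*h_C
  h_C = 1 + 1/12*h_A + 1/3*h_B + 7/12*h_C

Substituting h_A = 0 and rearranging gives the linear system (I - Q) h = 1:
  [1/3, -1/4] . (h_B, h_C) = 1
  [-1/3, 5/12] . (h_B, h_C) = 1

Solving yields:
  h_B = 12
  h_C = 12

Starting state is C, so the expected hitting time is h_C = 12.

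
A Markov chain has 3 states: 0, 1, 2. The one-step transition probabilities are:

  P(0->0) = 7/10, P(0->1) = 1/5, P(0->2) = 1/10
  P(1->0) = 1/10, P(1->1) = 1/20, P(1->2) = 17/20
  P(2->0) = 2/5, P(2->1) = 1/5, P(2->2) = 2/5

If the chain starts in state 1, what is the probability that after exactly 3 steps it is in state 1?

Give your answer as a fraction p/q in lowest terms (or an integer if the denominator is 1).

Answer: 1369/8000

Derivation:
Computing P^3 by repeated multiplication:
P^1 =
  0: [7/10, 1/5, 1/10]
  1: [1/10, 1/20, 17/20]
  2: [2/5, 1/5, 2/5]
P^2 =
  0: [11/20, 17/100, 7/25]
  1: [83/200, 77/400, 157/400]
  2: [23/50, 17/100, 37/100]
P^3 =
  0: [257/500, 349/2000, 623/2000]
  1: [1867/4000, 1369/8000, 2897/8000]
  2: [487/1000, 349/2000, 677/2000]

(P^3)[1 -> 1] = 1369/8000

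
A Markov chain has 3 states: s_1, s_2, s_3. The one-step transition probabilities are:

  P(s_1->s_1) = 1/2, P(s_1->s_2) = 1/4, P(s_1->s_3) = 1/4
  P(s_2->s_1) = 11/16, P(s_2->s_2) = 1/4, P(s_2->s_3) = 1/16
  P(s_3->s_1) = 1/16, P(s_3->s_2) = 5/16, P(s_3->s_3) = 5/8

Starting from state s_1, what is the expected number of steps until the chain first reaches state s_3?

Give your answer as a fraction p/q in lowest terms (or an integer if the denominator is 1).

Let h_i = expected steps to first reach s_3 from state i.
Boundary: h_s_3 = 0.
First-step equations for the other states:
  h_s_1 = 1 + 1/2*h_s_1 + 1/4*h_s_2 + 1/4*h_s_3
  h_s_2 = 1 + 11/16*h_s_1 + 1/4*h_s_2 + 1/16*h_s_3

Substituting h_s_3 = 0 and rearranging gives the linear system (I - Q) h = 1:
  [1/2, -1/4] . (h_s_1, h_s_2) = 1
  [-11/16, 3/4] . (h_s_1, h_s_2) = 1

Solving yields:
  h_s_1 = 64/13
  h_s_2 = 76/13

Starting state is s_1, so the expected hitting time is h_s_1 = 64/13.

Answer: 64/13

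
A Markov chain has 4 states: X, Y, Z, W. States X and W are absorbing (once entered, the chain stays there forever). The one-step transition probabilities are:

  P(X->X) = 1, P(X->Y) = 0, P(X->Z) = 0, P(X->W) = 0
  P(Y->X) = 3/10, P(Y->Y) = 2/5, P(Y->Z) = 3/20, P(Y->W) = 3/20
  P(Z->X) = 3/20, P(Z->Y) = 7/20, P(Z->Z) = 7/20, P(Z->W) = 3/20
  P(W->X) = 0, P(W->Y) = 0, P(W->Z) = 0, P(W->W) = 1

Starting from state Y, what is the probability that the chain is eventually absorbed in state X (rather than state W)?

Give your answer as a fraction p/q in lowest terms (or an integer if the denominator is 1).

Answer: 29/45

Derivation:
Let a_i = P(absorbed in X | start in state i).
Boundary conditions: a_X = 1, a_W = 0.
For each transient state i, a_i = sum_j P(i->j) * a_j:
  a_Y = 3/10*a_X + 2/5*a_Y + 3/20*a_Z + 3/20*a_W
  a_Z = 3/20*a_X + 7/20*a_Y + 7/20*a_Z + 3/20*a_W

Substituting a_X = 1 and a_W = 0, rearrange to (I - Q) a = r where r[i] = P(i -> X):
  [3/5, -3/20] . (a_Y, a_Z) = 3/10
  [-7/20, 13/20] . (a_Y, a_Z) = 3/20

Solving yields:
  a_Y = 29/45
  a_Z = 26/45

Starting state is Y, so the absorption probability is a_Y = 29/45.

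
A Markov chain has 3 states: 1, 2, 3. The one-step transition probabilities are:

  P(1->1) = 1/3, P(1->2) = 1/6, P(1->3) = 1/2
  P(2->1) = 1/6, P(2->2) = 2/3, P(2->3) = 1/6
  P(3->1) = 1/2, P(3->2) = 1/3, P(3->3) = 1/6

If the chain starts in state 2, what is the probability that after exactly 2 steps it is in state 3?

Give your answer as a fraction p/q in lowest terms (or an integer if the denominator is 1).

Answer: 2/9

Derivation:
Computing P^2 by repeated multiplication:
P^1 =
  1: [1/3, 1/6, 1/2]
  2: [1/6, 2/3, 1/6]
  3: [1/2, 1/3, 1/6]
P^2 =
  1: [7/18, 1/3, 5/18]
  2: [1/4, 19/36, 2/9]
  3: [11/36, 13/36, 1/3]

(P^2)[2 -> 3] = 2/9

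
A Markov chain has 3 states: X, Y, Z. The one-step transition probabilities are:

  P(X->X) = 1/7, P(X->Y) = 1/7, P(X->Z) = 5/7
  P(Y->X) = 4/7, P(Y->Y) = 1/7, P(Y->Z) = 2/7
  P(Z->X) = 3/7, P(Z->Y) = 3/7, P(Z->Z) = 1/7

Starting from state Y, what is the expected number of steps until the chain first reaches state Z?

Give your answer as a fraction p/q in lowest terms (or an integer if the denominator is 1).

Answer: 35/16

Derivation:
Let h_i = expected steps to first reach Z from state i.
Boundary: h_Z = 0.
First-step equations for the other states:
  h_X = 1 + 1/7*h_X + 1/7*h_Y + 5/7*h_Z
  h_Y = 1 + 4/7*h_X + 1/7*h_Y + 2/7*h_Z

Substituting h_Z = 0 and rearranging gives the linear system (I - Q) h = 1:
  [6/7, -1/7] . (h_X, h_Y) = 1
  [-4/7, 6/7] . (h_X, h_Y) = 1

Solving yields:
  h_X = 49/32
  h_Y = 35/16

Starting state is Y, so the expected hitting time is h_Y = 35/16.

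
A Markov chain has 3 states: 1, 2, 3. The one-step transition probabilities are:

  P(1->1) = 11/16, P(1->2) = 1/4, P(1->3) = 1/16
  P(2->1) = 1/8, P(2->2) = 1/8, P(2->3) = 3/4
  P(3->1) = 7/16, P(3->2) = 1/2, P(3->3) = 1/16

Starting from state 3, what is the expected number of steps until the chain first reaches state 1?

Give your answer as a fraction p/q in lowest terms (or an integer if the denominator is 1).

Answer: 176/57

Derivation:
Let h_i = expected steps to first reach 1 from state i.
Boundary: h_1 = 0.
First-step equations for the other states:
  h_2 = 1 + 1/8*h_1 + 1/8*h_2 + 3/4*h_3
  h_3 = 1 + 7/16*h_1 + 1/2*h_2 + 1/16*h_3

Substituting h_1 = 0 and rearranging gives the linear system (I - Q) h = 1:
  [7/8, -3/4] . (h_2, h_3) = 1
  [-1/2, 15/16] . (h_2, h_3) = 1

Solving yields:
  h_2 = 72/19
  h_3 = 176/57

Starting state is 3, so the expected hitting time is h_3 = 176/57.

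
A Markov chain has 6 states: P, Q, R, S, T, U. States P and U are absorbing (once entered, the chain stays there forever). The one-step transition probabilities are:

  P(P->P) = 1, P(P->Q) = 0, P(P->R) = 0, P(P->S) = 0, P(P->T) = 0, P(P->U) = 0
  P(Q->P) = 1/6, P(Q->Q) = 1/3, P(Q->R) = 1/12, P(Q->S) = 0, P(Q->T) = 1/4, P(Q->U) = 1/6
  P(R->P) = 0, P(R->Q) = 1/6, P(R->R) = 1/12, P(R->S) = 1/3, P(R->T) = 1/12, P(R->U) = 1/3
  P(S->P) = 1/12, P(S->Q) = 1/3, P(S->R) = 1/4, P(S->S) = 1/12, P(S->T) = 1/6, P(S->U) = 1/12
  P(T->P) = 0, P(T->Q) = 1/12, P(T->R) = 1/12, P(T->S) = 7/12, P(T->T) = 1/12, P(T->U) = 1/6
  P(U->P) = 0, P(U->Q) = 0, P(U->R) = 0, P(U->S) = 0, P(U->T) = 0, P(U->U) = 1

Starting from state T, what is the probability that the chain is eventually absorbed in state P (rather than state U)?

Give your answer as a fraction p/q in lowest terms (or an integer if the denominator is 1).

Let a_i = P(absorbed in P | start in state i).
Boundary conditions: a_P = 1, a_U = 0.
For each transient state i, a_i = sum_j P(i->j) * a_j:
  a_Q = 1/6*a_P + 1/3*a_Q + 1/12*a_R + 0*a_S + 1/4*a_T + 1/6*a_U
  a_R = 0*a_P + 1/6*a_Q + 1/12*a_R + 1/3*a_S + 1/12*a_T + 1/3*a_U
  a_S = 1/12*a_P + 1/3*a_Q + 1/4*a_R + 1/12*a_S + 1/6*a_T + 1/12*a_U
  a_T = 0*a_P + 1/12*a_Q + 1/12*a_R + 7/12*a_S + 1/12*a_T + 1/6*a_U

Substituting a_P = 1 and a_U = 0, rearrange to (I - Q) a = r where r[i] = P(i -> P):
  [2/3, -1/12, 0, -1/4] . (a_Q, a_R, a_S, a_T) = 1/6
  [-1/6, 11/12, -1/3, -1/12] . (a_Q, a_R, a_S, a_T) = 0
  [-1/3, -1/4, 11/12, -1/6] . (a_Q, a_R, a_S, a_T) = 1/12
  [-1/12, -1/12, -7/12, 11/12] . (a_Q, a_R, a_S, a_T) = 0

Solving yields:
  a_Q = 72/191
  a_R = 41/191
  a_S = 64/191
  a_T = 51/191

Starting state is T, so the absorption probability is a_T = 51/191.

Answer: 51/191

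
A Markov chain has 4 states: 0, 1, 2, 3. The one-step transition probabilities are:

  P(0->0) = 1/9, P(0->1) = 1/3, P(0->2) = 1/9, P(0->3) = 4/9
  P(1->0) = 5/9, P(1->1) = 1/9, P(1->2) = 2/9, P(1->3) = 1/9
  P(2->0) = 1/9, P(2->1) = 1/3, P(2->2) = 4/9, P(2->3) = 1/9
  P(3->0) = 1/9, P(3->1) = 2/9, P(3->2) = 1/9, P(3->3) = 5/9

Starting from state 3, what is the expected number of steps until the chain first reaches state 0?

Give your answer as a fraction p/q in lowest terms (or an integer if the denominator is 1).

Let h_i = expected steps to first reach 0 from state i.
Boundary: h_0 = 0.
First-step equations for the other states:
  h_1 = 1 + 5/9*h_0 + 1/9*h_1 + 2/9*h_2 + 1/9*h_3
  h_2 = 1 + 1/9*h_0 + 1/3*h_1 + 4/9*h_2 + 1/9*h_3
  h_3 = 1 + 1/9*h_0 + 2/9*h_1 + 1/9*h_2 + 5/9*h_3

Substituting h_0 = 0 and rearranging gives the linear system (I - Q) h = 1:
  [8/9, -2/9, -1/9] . (h_1, h_2, h_3) = 1
  [-1/3, 5/9, -1/9] . (h_1, h_2, h_3) = 1
  [-2/9, -1/9, 4/9] . (h_1, h_2, h_3) = 1

Solving yields:
  h_1 = 105/37
  h_2 = 165/37
  h_3 = 177/37

Starting state is 3, so the expected hitting time is h_3 = 177/37.

Answer: 177/37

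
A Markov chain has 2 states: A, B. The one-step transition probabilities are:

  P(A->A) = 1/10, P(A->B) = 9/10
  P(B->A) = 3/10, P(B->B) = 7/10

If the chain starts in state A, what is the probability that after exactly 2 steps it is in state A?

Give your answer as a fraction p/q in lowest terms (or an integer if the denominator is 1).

Answer: 7/25

Derivation:
Computing P^2 by repeated multiplication:
P^1 =
  A: [1/10, 9/10]
  B: [3/10, 7/10]
P^2 =
  A: [7/25, 18/25]
  B: [6/25, 19/25]

(P^2)[A -> A] = 7/25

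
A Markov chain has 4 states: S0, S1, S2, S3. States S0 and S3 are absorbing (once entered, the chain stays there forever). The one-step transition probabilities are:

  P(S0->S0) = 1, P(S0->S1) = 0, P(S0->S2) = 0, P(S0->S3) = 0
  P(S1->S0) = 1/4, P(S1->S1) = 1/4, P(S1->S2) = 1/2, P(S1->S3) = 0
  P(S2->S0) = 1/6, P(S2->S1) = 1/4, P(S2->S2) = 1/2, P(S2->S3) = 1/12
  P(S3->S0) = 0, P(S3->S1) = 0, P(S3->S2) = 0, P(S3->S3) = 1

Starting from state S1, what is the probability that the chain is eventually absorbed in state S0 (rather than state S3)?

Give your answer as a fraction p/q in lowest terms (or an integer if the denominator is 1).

Let a_i = P(absorbed in S0 | start in state i).
Boundary conditions: a_S0 = 1, a_S3 = 0.
For each transient state i, a_i = sum_j P(i->j) * a_j:
  a_S1 = 1/4*a_S0 + 1/4*a_S1 + 1/2*a_S2 + 0*a_S3
  a_S2 = 1/6*a_S0 + 1/4*a_S1 + 1/2*a_S2 + 1/12*a_S3

Substituting a_S0 = 1 and a_S3 = 0, rearrange to (I - Q) a = r where r[i] = P(i -> S0):
  [3/4, -1/2] . (a_S1, a_S2) = 1/4
  [-1/4, 1/2] . (a_S1, a_S2) = 1/6

Solving yields:
  a_S1 = 5/6
  a_S2 = 3/4

Starting state is S1, so the absorption probability is a_S1 = 5/6.

Answer: 5/6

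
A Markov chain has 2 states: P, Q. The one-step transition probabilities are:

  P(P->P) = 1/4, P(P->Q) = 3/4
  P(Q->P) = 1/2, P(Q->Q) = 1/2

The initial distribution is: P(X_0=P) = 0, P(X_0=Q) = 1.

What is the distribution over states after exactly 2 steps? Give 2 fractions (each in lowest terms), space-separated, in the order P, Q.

Answer: 3/8 5/8

Derivation:
Propagating the distribution step by step (d_{t+1} = d_t * P):
d_0 = (P=0, Q=1)
  d_1[P] = 0*1/4 + 1*1/2 = 1/2
  d_1[Q] = 0*3/4 + 1*1/2 = 1/2
d_1 = (P=1/2, Q=1/2)
  d_2[P] = 1/2*1/4 + 1/2*1/2 = 3/8
  d_2[Q] = 1/2*3/4 + 1/2*1/2 = 5/8
d_2 = (P=3/8, Q=5/8)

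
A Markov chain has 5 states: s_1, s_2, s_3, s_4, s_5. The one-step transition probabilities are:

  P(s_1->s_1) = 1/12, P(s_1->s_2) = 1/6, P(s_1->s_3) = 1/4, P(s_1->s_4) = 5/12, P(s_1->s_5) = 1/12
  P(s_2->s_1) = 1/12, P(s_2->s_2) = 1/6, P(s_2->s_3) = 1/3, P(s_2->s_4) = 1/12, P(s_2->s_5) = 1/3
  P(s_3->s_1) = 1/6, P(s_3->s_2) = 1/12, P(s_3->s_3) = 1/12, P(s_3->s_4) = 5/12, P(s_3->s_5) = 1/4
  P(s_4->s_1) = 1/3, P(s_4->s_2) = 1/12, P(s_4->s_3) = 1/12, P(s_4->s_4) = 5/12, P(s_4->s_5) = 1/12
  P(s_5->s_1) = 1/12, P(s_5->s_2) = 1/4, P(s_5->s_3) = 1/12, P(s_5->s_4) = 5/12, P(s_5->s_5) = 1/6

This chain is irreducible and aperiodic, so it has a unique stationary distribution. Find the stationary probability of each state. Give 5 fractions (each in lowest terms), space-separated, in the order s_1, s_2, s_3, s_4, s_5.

Answer: 1024/5431 740/5431 3233/21724 8065/21724 1685/10862

Derivation:
The stationary distribution satisfies pi = pi * P, i.e.:
  pi_s_1 = 1/12*pi_s_1 + 1/12*pi_s_2 + 1/6*pi_s_3 + 1/3*pi_s_4 + 1/12*pi_s_5
  pi_s_2 = 1/6*pi_s_1 + 1/6*pi_s_2 + 1/12*pi_s_3 + 1/12*pi_s_4 + 1/4*pi_s_5
  pi_s_3 = 1/4*pi_s_1 + 1/3*pi_s_2 + 1/12*pi_s_3 + 1/12*pi_s_4 + 1/12*pi_s_5
  pi_s_4 = 5/12*pi_s_1 + 1/12*pi_s_2 + 5/12*pi_s_3 + 5/12*pi_s_4 + 5/12*pi_s_5
  pi_s_5 = 1/12*pi_s_1 + 1/3*pi_s_2 + 1/4*pi_s_3 + 1/12*pi_s_4 + 1/6*pi_s_5
with normalization: pi_s_1 + pi_s_2 + pi_s_3 + pi_s_4 + pi_s_5 = 1.

Using the first 4 balance equations plus normalization, the linear system A*pi = b is:
  [-11/12, 1/12, 1/6, 1/3, 1/12] . pi = 0
  [1/6, -5/6, 1/12, 1/12, 1/4] . pi = 0
  [1/4, 1/3, -11/12, 1/12, 1/12] . pi = 0
  [5/12, 1/12, 5/12, -7/12, 5/12] . pi = 0
  [1, 1, 1, 1, 1] . pi = 1

Solving yields:
  pi_s_1 = 1024/5431
  pi_s_2 = 740/5431
  pi_s_3 = 3233/21724
  pi_s_4 = 8065/21724
  pi_s_5 = 1685/10862

Verification (pi * P):
  1024/5431*1/12 + 740/5431*1/12 + 3233/21724*1/6 + 8065/21724*1/3 + 1685/10862*1/12 = 1024/5431 = pi_s_1  (ok)
  1024/5431*1/6 + 740/5431*1/6 + 3233/21724*1/12 + 8065/21724*1/12 + 1685/10862*1/4 = 740/5431 = pi_s_2  (ok)
  1024/5431*1/4 + 740/5431*1/3 + 3233/21724*1/12 + 8065/21724*1/12 + 1685/10862*1/12 = 3233/21724 = pi_s_3  (ok)
  1024/5431*5/12 + 740/5431*1/12 + 3233/21724*5/12 + 8065/21724*5/12 + 1685/10862*5/12 = 8065/21724 = pi_s_4  (ok)
  1024/5431*1/12 + 740/5431*1/3 + 3233/21724*1/4 + 8065/21724*1/12 + 1685/10862*1/6 = 1685/10862 = pi_s_5  (ok)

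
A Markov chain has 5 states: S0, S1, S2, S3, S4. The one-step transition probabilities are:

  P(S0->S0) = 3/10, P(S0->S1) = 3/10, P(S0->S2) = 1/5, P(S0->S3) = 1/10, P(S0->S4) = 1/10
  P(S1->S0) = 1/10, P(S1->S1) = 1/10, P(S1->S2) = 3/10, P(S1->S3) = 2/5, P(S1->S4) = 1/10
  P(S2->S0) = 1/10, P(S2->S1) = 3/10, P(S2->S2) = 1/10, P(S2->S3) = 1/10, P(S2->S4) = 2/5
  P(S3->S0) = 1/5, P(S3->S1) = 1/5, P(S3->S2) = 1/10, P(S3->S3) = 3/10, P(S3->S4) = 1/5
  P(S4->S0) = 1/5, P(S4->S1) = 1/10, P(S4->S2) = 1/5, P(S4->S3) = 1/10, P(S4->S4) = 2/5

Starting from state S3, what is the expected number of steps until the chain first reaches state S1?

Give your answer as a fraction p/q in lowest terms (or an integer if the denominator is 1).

Let h_i = expected steps to first reach S1 from state i.
Boundary: h_S1 = 0.
First-step equations for the other states:
  h_S0 = 1 + 3/10*h_S0 + 3/10*h_S1 + 1/5*h_S2 + 1/10*h_S3 + 1/10*h_S4
  h_S2 = 1 + 1/10*h_S0 + 3/10*h_S1 + 1/10*h_S2 + 1/10*h_S3 + 2/5*h_S4
  h_S3 = 1 + 1/5*h_S0 + 1/5*h_S1 + 1/10*h_S2 + 3/10*h_S3 + 1/5*h_S4
  h_S4 = 1 + 1/5*h_S0 + 1/10*h_S1 + 1/5*h_S2 + 1/10*h_S3 + 2/5*h_S4

Substituting h_S1 = 0 and rearranging gives the linear system (I - Q) h = 1:
  [7/10, -1/5, -1/10, -1/10] . (h_S0, h_S2, h_S3, h_S4) = 1
  [-1/10, 9/10, -1/10, -2/5] . (h_S0, h_S2, h_S3, h_S4) = 1
  [-1/5, -1/10, 7/10, -1/5] . (h_S0, h_S2, h_S3, h_S4) = 1
  [-1/5, -1/5, -1/10, 3/5] . (h_S0, h_S2, h_S3, h_S4) = 1

Solving yields:
  h_S0 = 6160/1483
  h_S2 = 6640/1483
  h_S3 = 7090/1483
  h_S4 = 7920/1483

Starting state is S3, so the expected hitting time is h_S3 = 7090/1483.

Answer: 7090/1483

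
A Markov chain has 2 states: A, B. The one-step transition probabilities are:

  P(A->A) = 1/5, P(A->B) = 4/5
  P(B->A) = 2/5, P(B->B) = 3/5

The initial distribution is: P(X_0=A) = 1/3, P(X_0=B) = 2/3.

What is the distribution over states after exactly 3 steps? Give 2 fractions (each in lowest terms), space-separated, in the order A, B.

Propagating the distribution step by step (d_{t+1} = d_t * P):
d_0 = (A=1/3, B=2/3)
  d_1[A] = 1/3*1/5 + 2/3*2/5 = 1/3
  d_1[B] = 1/3*4/5 + 2/3*3/5 = 2/3
d_1 = (A=1/3, B=2/3)
  d_2[A] = 1/3*1/5 + 2/3*2/5 = 1/3
  d_2[B] = 1/3*4/5 + 2/3*3/5 = 2/3
d_2 = (A=1/3, B=2/3)
  d_3[A] = 1/3*1/5 + 2/3*2/5 = 1/3
  d_3[B] = 1/3*4/5 + 2/3*3/5 = 2/3
d_3 = (A=1/3, B=2/3)

Answer: 1/3 2/3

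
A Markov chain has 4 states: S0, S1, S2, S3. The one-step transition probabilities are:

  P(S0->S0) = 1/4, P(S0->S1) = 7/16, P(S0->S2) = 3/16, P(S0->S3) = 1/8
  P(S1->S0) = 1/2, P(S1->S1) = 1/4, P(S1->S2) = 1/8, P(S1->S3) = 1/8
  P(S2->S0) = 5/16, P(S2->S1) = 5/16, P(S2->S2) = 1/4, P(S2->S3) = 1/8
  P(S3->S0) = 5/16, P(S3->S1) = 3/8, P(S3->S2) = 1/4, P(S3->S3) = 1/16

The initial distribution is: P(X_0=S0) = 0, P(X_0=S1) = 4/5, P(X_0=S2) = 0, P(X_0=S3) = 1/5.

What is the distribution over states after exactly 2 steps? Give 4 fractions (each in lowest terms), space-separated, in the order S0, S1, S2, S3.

Propagating the distribution step by step (d_{t+1} = d_t * P):
d_0 = (S0=0, S1=4/5, S2=0, S3=1/5)
  d_1[S0] = 0*1/4 + 4/5*1/2 + 0*5/16 + 1/5*5/16 = 37/80
  d_1[S1] = 0*7/16 + 4/5*1/4 + 0*5/16 + 1/5*3/8 = 11/40
  d_1[S2] = 0*3/16 + 4/5*1/8 + 0*1/4 + 1/5*1/4 = 3/20
  d_1[S3] = 0*1/8 + 4/5*1/8 + 0*1/8 + 1/5*1/16 = 9/80
d_1 = (S0=37/80, S1=11/40, S2=3/20, S3=9/80)
  d_2[S0] = 37/80*1/4 + 11/40*1/2 + 3/20*5/16 + 9/80*5/16 = 429/1280
  d_2[S1] = 37/80*7/16 + 11/40*1/4 + 3/20*5/16 + 9/80*3/8 = 461/1280
  d_2[S2] = 37/80*3/16 + 11/40*1/8 + 3/20*1/4 + 9/80*1/4 = 239/1280
  d_2[S3] = 37/80*1/8 + 11/40*1/8 + 3/20*1/8 + 9/80*1/16 = 151/1280
d_2 = (S0=429/1280, S1=461/1280, S2=239/1280, S3=151/1280)

Answer: 429/1280 461/1280 239/1280 151/1280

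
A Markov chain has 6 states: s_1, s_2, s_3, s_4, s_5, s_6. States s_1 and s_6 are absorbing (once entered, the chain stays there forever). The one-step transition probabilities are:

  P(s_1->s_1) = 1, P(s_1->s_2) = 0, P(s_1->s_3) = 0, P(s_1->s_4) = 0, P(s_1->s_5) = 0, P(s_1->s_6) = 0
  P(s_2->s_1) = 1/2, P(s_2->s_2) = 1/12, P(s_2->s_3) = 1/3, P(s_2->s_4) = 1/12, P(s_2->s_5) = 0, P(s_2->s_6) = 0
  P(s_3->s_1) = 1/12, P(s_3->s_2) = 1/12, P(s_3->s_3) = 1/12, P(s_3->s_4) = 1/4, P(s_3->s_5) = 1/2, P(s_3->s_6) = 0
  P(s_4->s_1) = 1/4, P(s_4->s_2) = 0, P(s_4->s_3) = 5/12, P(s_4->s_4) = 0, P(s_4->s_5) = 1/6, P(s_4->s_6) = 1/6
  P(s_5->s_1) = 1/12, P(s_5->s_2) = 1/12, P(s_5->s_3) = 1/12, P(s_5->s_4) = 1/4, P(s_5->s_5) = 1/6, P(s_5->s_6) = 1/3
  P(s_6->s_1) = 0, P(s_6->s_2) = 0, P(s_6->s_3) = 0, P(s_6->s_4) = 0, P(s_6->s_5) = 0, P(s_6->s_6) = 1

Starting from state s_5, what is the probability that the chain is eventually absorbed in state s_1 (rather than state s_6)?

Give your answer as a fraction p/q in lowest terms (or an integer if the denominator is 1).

Answer: 459/1178

Derivation:
Let a_i = P(absorbed in s_1 | start in state i).
Boundary conditions: a_s_1 = 1, a_s_6 = 0.
For each transient state i, a_i = sum_j P(i->j) * a_j:
  a_s_2 = 1/2*a_s_1 + 1/12*a_s_2 + 1/3*a_s_3 + 1/12*a_s_4 + 0*a_s_5 + 0*a_s_6
  a_s_3 = 1/12*a_s_1 + 1/12*a_s_2 + 1/12*a_s_3 + 1/4*a_s_4 + 1/2*a_s_5 + 0*a_s_6
  a_s_4 = 1/4*a_s_1 + 0*a_s_2 + 5/12*a_s_3 + 0*a_s_4 + 1/6*a_s_5 + 1/6*a_s_6
  a_s_5 = 1/12*a_s_1 + 1/12*a_s_2 + 1/12*a_s_3 + 1/4*a_s_4 + 1/6*a_s_5 + 1/3*a_s_6

Substituting a_s_1 = 1 and a_s_6 = 0, rearrange to (I - Q) a = r where r[i] = P(i -> s_1):
  [11/12, -1/3, -1/12, 0] . (a_s_2, a_s_3, a_s_4, a_s_5) = 1/2
  [-1/12, 11/12, -1/4, -1/2] . (a_s_2, a_s_3, a_s_4, a_s_5) = 1/12
  [0, -5/12, 1, -1/6] . (a_s_2, a_s_3, a_s_4, a_s_5) = 1/4
  [-1/12, -1/12, -1/4, 5/6] . (a_s_2, a_s_3, a_s_4, a_s_5) = 1/12

Solving yields:
  a_s_2 = 461/589
  a_s_3 = 306/589
  a_s_4 = 313/589
  a_s_5 = 459/1178

Starting state is s_5, so the absorption probability is a_s_5 = 459/1178.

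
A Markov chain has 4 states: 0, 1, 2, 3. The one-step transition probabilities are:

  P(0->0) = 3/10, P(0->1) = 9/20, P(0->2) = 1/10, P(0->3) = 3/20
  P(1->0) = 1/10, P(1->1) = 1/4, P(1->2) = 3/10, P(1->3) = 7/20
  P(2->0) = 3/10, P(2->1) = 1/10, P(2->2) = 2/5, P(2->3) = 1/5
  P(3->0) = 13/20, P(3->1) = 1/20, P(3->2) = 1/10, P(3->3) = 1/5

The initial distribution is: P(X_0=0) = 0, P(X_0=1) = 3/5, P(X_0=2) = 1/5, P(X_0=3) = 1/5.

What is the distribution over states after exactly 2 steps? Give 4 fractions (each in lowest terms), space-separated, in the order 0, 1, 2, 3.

Propagating the distribution step by step (d_{t+1} = d_t * P):
d_0 = (0=0, 1=3/5, 2=1/5, 3=1/5)
  d_1[0] = 0*3/10 + 3/5*1/10 + 1/5*3/10 + 1/5*13/20 = 1/4
  d_1[1] = 0*9/20 + 3/5*1/4 + 1/5*1/10 + 1/5*1/20 = 9/50
  d_1[2] = 0*1/10 + 3/5*3/10 + 1/5*2/5 + 1/5*1/10 = 7/25
  d_1[3] = 0*3/20 + 3/5*7/20 + 1/5*1/5 + 1/5*1/5 = 29/100
d_1 = (0=1/4, 1=9/50, 2=7/25, 3=29/100)
  d_2[0] = 1/4*3/10 + 9/50*1/10 + 7/25*3/10 + 29/100*13/20 = 731/2000
  d_2[1] = 1/4*9/20 + 9/50*1/4 + 7/25*1/10 + 29/100*1/20 = 1/5
  d_2[2] = 1/4*1/10 + 9/50*3/10 + 7/25*2/5 + 29/100*1/10 = 11/50
  d_2[3] = 1/4*3/20 + 9/50*7/20 + 7/25*1/5 + 29/100*1/5 = 429/2000
d_2 = (0=731/2000, 1=1/5, 2=11/50, 3=429/2000)

Answer: 731/2000 1/5 11/50 429/2000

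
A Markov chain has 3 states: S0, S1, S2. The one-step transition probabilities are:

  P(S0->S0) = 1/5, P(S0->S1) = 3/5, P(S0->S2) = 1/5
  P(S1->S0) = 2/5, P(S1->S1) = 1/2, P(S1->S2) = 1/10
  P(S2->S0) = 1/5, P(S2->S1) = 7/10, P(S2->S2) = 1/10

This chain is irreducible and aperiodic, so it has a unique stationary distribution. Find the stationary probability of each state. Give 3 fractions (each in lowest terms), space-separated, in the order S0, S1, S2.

Answer: 19/61 34/61 8/61

Derivation:
The stationary distribution satisfies pi = pi * P, i.e.:
  pi_S0 = 1/5*pi_S0 + 2/5*pi_S1 + 1/5*pi_S2
  pi_S1 = 3/5*pi_S0 + 1/2*pi_S1 + 7/10*pi_S2
  pi_S2 = 1/5*pi_S0 + 1/10*pi_S1 + 1/10*pi_S2
with normalization: pi_S0 + pi_S1 + pi_S2 = 1.

Using the first 2 balance equations plus normalization, the linear system A*pi = b is:
  [-4/5, 2/5, 1/5] . pi = 0
  [3/5, -1/2, 7/10] . pi = 0
  [1, 1, 1] . pi = 1

Solving yields:
  pi_S0 = 19/61
  pi_S1 = 34/61
  pi_S2 = 8/61

Verification (pi * P):
  19/61*1/5 + 34/61*2/5 + 8/61*1/5 = 19/61 = pi_S0  (ok)
  19/61*3/5 + 34/61*1/2 + 8/61*7/10 = 34/61 = pi_S1  (ok)
  19/61*1/5 + 34/61*1/10 + 8/61*1/10 = 8/61 = pi_S2  (ok)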